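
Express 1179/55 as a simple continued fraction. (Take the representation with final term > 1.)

1179 = 21·55 + 24
55 = 2·24 + 7
24 = 3·7 + 3
7 = 2·3 + 1
3 = 3·1 + 0  (stop)
So 1179/55 = [21; 2, 3, 2, 3].

[21; 2, 3, 2, 3]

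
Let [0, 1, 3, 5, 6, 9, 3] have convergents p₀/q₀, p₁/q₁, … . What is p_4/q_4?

99/130

Using pₖ = aₖpₖ₋₁ + pₖ₋₂, qₖ = aₖqₖ₋₁ + qₖ₋₂ (with p₋₁=1, p₋₂=0, q₋₁=0, q₋₂=1):
  k=0: a=0, p=0, q=1
  k=1: a=1, p=1, q=1
  k=2: a=3, p=3, q=4
  k=3: a=5, p=16, q=21
  k=4: a=6, p=99, q=130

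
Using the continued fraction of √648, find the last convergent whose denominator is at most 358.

8935/351

√648 = [25; 2, 5, 6, 5, 2, 50, …] (period length 6).
Convergents:
  p_0/q_0 = 25/1
  p_1/q_1 = 51/2
  p_2/q_2 = 280/11
  p_3/q_3 = 1731/68
  p_4/q_4 = 8935/351
  p_5/q_5 = 19601/770
q_4 = 351 ≤ 358 < 770 = q_5, so the answer is 8935/351.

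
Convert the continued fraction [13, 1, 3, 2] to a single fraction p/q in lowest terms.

Using pₖ = aₖpₖ₋₁ + pₖ₋₂ and qₖ = aₖqₖ₋₁ + qₖ₋₂:
  k=0: a=13, p=13, q=1
  k=1: a=1, p=14, q=1
  k=2: a=3, p=55, q=4
  k=3: a=2, p=124, q=9

124/9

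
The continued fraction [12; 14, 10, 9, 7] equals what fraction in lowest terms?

Fold from the inside: start with 7/1.
  9 + 1/7 = 64/7
  10 + 7/64 = 647/64
  14 + 64/647 = 9122/647
  12 + 647/9122 = 110111/9122

110111/9122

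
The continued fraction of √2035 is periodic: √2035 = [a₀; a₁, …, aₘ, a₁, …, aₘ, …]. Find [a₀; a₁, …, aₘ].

a₀ = ⌊√2035⌋ = 45.

[45; 9, 90]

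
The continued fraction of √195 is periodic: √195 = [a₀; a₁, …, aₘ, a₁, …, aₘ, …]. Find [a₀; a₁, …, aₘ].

[13; 1, 26]

a₀ = ⌊√195⌋ = 13.
With m₀=0, d₀=1 and mₖ₊₁ = dₖaₖ − mₖ, dₖ₊₁ = (n − mₖ₊₁²)/dₖ, aₖ₊₁ = ⌊(a₀+mₖ₊₁)/dₖ₊₁⌋:
  k=1: m=13, d=26, a=1
  k=2: m=13, d=1, a=26
d=1 and a=2a₀=26 at k=2, so the next step gives (m, d) = (13, 26) again — its k=1 value — and the period has length 2.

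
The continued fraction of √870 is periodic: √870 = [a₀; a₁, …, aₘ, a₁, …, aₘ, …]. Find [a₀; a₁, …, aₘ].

[29; 2, 58]

a₀ = ⌊√870⌋ = 29.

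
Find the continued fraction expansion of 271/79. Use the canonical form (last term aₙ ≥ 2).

[3; 2, 3, 11]

271 = 3*79 + 34
79 = 2*34 + 11
34 = 3*11 + 1
11 = 11*1 + 0  (stop)
So 271/79 = [3; 2, 3, 11].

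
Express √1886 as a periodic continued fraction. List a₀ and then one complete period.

[43; 2, 2, 1, 42, 1, 2, 2, 86]

a₀ = ⌊√1886⌋ = 43.
With m₀=0, d₀=1 and mₖ₊₁ = dₖaₖ − mₖ, dₖ₊₁ = (n − mₖ₊₁²)/dₖ, aₖ₊₁ = ⌊(a₀+mₖ₊₁)/dₖ₊₁⌋:
  k=1: m=43, d=37, a=2
  k=2: m=31, d=25, a=2
  k=3: m=19, d=61, a=1
  k=4: m=42, d=2, a=42
  k=5: m=42, d=61, a=1
  k=6: m=19, d=25, a=2
  k=7: m=31, d=37, a=2
  k=8: m=43, d=1, a=86
d=1 and a=2a₀=86 at k=8, so the next step gives (m, d) = (43, 37) again — its k=1 value — and the period has length 8.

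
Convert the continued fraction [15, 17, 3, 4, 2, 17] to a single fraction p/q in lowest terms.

131891/8759

Using pₖ = aₖpₖ₋₁ + pₖ₋₂ and qₖ = aₖqₖ₋₁ + qₖ₋₂:
  k=0: a=15, p=15, q=1
  k=1: a=17, p=256, q=17
  k=2: a=3, p=783, q=52
  k=3: a=4, p=3388, q=225
  k=4: a=2, p=7559, q=502
  k=5: a=17, p=131891, q=8759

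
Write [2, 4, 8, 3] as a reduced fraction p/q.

231/103

Using pₖ = aₖpₖ₋₁ + pₖ₋₂ and qₖ = aₖqₖ₋₁ + qₖ₋₂:
  k=0: a=2, p=2, q=1
  k=1: a=4, p=9, q=4
  k=2: a=8, p=74, q=33
  k=3: a=3, p=231, q=103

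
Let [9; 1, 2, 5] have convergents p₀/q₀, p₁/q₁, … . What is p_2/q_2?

29/3

Using pₖ = aₖpₖ₋₁ + pₖ₋₂, qₖ = aₖqₖ₋₁ + qₖ₋₂ (with p₋₁=1, p₋₂=0, q₋₁=0, q₋₂=1):
  k=0: a=9, p=9, q=1
  k=1: a=1, p=10, q=1
  k=2: a=2, p=29, q=3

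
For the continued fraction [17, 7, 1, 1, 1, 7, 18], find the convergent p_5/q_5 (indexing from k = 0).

3015/176

Using pₖ = aₖpₖ₋₁ + pₖ₋₂, qₖ = aₖqₖ₋₁ + qₖ₋₂ (with p₋₁=1, p₋₂=0, q₋₁=0, q₋₂=1):
  k=0: a=17, p=17, q=1
  k=1: a=7, p=120, q=7
  k=2: a=1, p=137, q=8
  k=3: a=1, p=257, q=15
  k=4: a=1, p=394, q=23
  k=5: a=7, p=3015, q=176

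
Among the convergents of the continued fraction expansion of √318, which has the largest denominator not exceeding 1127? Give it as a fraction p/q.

19063/1069

√318 = [17; 1, 4, 1, 34, …] (period length 4).
Convergents:
  p_0/q_0 = 17/1
  p_1/q_1 = 18/1
  p_2/q_2 = 89/5
  p_3/q_3 = 107/6
  p_4/q_4 = 3727/209
  p_5/q_5 = 3834/215
  p_6/q_6 = 19063/1069
  p_7/q_7 = 22897/1284
q_6 = 1069 ≤ 1127 < 1284 = q_7, so the answer is 19063/1069.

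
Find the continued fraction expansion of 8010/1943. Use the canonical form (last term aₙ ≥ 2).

[4; 8, 6, 9, 1, 3]

8010 = 4·1943 + 238
1943 = 8·238 + 39
238 = 6·39 + 4
39 = 9·4 + 3
4 = 1·3 + 1
3 = 3·1 + 0  (stop)
So 8010/1943 = [4; 8, 6, 9, 1, 3].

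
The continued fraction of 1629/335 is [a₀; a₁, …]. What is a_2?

6

1629 = 4·335 + 289   →  a_0 = 4
335 = 1·289 + 46   →  a_1 = 1
289 = 6·46 + 13   →  a_2 = 6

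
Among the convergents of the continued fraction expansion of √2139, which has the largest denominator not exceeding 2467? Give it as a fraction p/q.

√2139 = [46; 4, 92, …] (period length 2).
Convergents:
  p_0/q_0 = 46/1
  p_1/q_1 = 185/4
  p_2/q_2 = 17066/369
  p_3/q_3 = 68449/1480
  p_4/q_4 = 6314374/136529
q_3 = 1480 ≤ 2467 < 136529 = q_4, so the answer is 68449/1480.

68449/1480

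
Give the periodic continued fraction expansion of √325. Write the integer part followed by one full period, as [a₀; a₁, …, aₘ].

a₀ = ⌊√325⌋ = 18.
With m₀=0, d₀=1 and mₖ₊₁ = dₖaₖ − mₖ, dₖ₊₁ = (n − mₖ₊₁²)/dₖ, aₖ₊₁ = ⌊(a₀+mₖ₊₁)/dₖ₊₁⌋:
  k=1: m=18, d=1, a=36
d=1 and a=2a₀=36 at k=1, so the next step gives (m, d) = (18, 1) again — its k=1 value — and the period has length 1.

[18; 36]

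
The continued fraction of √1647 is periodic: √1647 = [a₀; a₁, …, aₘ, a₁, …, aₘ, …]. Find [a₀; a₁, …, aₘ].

a₀ = ⌊√1647⌋ = 40.
With m₀=0, d₀=1 and mₖ₊₁ = dₖaₖ − mₖ, dₖ₊₁ = (n − mₖ₊₁²)/dₖ, aₖ₊₁ = ⌊(a₀+mₖ₊₁)/dₖ₊₁⌋:
  k=1: m=40, d=47, a=1
  k=2: m=7, d=34, a=1
  k=3: m=27, d=27, a=2
  k=4: m=27, d=34, a=1
  k=5: m=7, d=47, a=1
  k=6: m=40, d=1, a=80
d=1 and a=2a₀=80 at k=6, so the next step gives (m, d) = (40, 47) again — its k=1 value — and the period has length 6.

[40; 1, 1, 2, 1, 1, 80]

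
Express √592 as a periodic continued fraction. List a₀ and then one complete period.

[24; 3, 48]

a₀ = ⌊√592⌋ = 24.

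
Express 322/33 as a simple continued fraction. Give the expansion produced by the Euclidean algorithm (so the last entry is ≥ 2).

[9; 1, 3, 8]

322 = 9*33 + 25
33 = 1*25 + 8
25 = 3*8 + 1
8 = 8*1 + 0  (stop)
So 322/33 = [9; 1, 3, 8].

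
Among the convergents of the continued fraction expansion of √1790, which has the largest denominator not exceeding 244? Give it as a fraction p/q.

4527/107

√1790 = [42; 3, 4, 8, 4, 3, 84, …] (period length 6).
Convergents:
  p_0/q_0 = 42/1
  p_1/q_1 = 127/3
  p_2/q_2 = 550/13
  p_3/q_3 = 4527/107
  p_4/q_4 = 18658/441
q_3 = 107 ≤ 244 < 441 = q_4, so the answer is 4527/107.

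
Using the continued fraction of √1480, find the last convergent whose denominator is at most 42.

√1480 = [38; 2, 8, 19, 8, 2, 76, …] (period length 6).
Convergents:
  p_0/q_0 = 38/1
  p_1/q_1 = 77/2
  p_2/q_2 = 654/17
  p_3/q_3 = 12503/325
q_2 = 17 ≤ 42 < 325 = q_3, so the answer is 654/17.

654/17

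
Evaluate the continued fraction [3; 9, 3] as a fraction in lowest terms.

Using pₖ = aₖpₖ₋₁ + pₖ₋₂ and qₖ = aₖqₖ₋₁ + qₖ₋₂:
  k=0: a=3, p=3, q=1
  k=1: a=9, p=28, q=9
  k=2: a=3, p=87, q=28

87/28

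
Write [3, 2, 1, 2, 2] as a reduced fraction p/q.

Fold from the inside: start with 2/1.
  2 + 1/2 = 5/2
  1 + 2/5 = 7/5
  2 + 5/7 = 19/7
  3 + 7/19 = 64/19

64/19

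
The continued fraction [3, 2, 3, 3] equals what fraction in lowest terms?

79/23

Using pₖ = aₖpₖ₋₁ + pₖ₋₂ and qₖ = aₖqₖ₋₁ + qₖ₋₂:
  k=0: a=3, p=3, q=1
  k=1: a=2, p=7, q=2
  k=2: a=3, p=24, q=7
  k=3: a=3, p=79, q=23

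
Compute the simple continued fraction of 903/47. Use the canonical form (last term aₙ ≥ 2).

[19; 4, 1, 2, 3]

903 = 19×47 + 10
47 = 4×10 + 7
10 = 1×7 + 3
7 = 2×3 + 1
3 = 3×1 + 0  (stop)
So 903/47 = [19; 4, 1, 2, 3].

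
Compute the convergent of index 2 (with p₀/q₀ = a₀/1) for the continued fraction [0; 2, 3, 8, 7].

3/7

Using pₖ = aₖpₖ₋₁ + pₖ₋₂, qₖ = aₖqₖ₋₁ + qₖ₋₂ (with p₋₁=1, p₋₂=0, q₋₁=0, q₋₂=1):
  k=0: a=0, p=0, q=1
  k=1: a=2, p=1, q=2
  k=2: a=3, p=3, q=7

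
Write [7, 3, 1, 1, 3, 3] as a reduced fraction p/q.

597/82

Using pₖ = aₖpₖ₋₁ + pₖ₋₂ and qₖ = aₖqₖ₋₁ + qₖ₋₂:
  k=0: a=7, p=7, q=1
  k=1: a=3, p=22, q=3
  k=2: a=1, p=29, q=4
  k=3: a=1, p=51, q=7
  k=4: a=3, p=182, q=25
  k=5: a=3, p=597, q=82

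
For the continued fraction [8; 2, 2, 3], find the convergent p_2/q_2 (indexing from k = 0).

42/5

Using pₖ = aₖpₖ₋₁ + pₖ₋₂, qₖ = aₖqₖ₋₁ + qₖ₋₂ (with p₋₁=1, p₋₂=0, q₋₁=0, q₋₂=1):
  k=0: a=8, p=8, q=1
  k=1: a=2, p=17, q=2
  k=2: a=2, p=42, q=5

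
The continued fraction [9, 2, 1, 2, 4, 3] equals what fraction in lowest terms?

1059/113

Using pₖ = aₖpₖ₋₁ + pₖ₋₂ and qₖ = aₖqₖ₋₁ + qₖ₋₂:
  k=0: a=9, p=9, q=1
  k=1: a=2, p=19, q=2
  k=2: a=1, p=28, q=3
  k=3: a=2, p=75, q=8
  k=4: a=4, p=328, q=35
  k=5: a=3, p=1059, q=113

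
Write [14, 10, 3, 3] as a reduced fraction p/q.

1452/103

Fold from the inside: start with 3/1.
  3 + 1/3 = 10/3
  10 + 3/10 = 103/10
  14 + 10/103 = 1452/103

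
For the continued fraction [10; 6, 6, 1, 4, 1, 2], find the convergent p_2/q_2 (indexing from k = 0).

Using pₖ = aₖpₖ₋₁ + pₖ₋₂, qₖ = aₖqₖ₋₁ + qₖ₋₂ (with p₋₁=1, p₋₂=0, q₋₁=0, q₋₂=1):
  k=0: a=10, p=10, q=1
  k=1: a=6, p=61, q=6
  k=2: a=6, p=376, q=37

376/37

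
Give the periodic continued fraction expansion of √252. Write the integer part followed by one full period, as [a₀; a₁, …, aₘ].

[15; 1, 6, 1, 30]

a₀ = ⌊√252⌋ = 15.
With m₀=0, d₀=1 and mₖ₊₁ = dₖaₖ − mₖ, dₖ₊₁ = (n − mₖ₊₁²)/dₖ, aₖ₊₁ = ⌊(a₀+mₖ₊₁)/dₖ₊₁⌋:
  k=1: m=15, d=27, a=1
  k=2: m=12, d=4, a=6
  k=3: m=12, d=27, a=1
  k=4: m=15, d=1, a=30
d=1 and a=2a₀=30 at k=4, so the next step gives (m, d) = (15, 27) again — its k=1 value — and the period has length 4.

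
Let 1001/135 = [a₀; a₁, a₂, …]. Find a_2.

1001 = 7·135 + 56   →  a_0 = 7
135 = 2·56 + 23   →  a_1 = 2
56 = 2·23 + 10   →  a_2 = 2

2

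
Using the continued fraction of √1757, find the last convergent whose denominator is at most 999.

√1757 = [41; 1, 10, 1, 82, …] (period length 4).
Convergents:
  p_0/q_0 = 41/1
  p_1/q_1 = 42/1
  p_2/q_2 = 461/11
  p_3/q_3 = 503/12
  p_4/q_4 = 41707/995
  p_5/q_5 = 42210/1007
q_4 = 995 ≤ 999 < 1007 = q_5, so the answer is 41707/995.

41707/995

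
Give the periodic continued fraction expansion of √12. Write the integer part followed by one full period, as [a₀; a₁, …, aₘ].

[3; 2, 6]

a₀ = ⌊√12⌋ = 3.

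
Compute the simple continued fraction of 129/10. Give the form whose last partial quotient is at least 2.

129 = 12·10 + 9
10 = 1·9 + 1
9 = 9·1 + 0  (stop)
So 129/10 = [12; 1, 9].

[12; 1, 9]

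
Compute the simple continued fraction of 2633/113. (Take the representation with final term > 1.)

2633 = 23×113 + 34
113 = 3×34 + 11
34 = 3×11 + 1
11 = 11×1 + 0  (stop)
So 2633/113 = [23; 3, 3, 11].

[23; 3, 3, 11]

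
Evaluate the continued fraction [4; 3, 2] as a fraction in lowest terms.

30/7

Fold from the inside: start with 2/1.
  3 + 1/2 = 7/2
  4 + 2/7 = 30/7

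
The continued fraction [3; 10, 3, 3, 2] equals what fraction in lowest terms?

734/237

Using pₖ = aₖpₖ₋₁ + pₖ₋₂ and qₖ = aₖqₖ₋₁ + qₖ₋₂:
  k=0: a=3, p=3, q=1
  k=1: a=10, p=31, q=10
  k=2: a=3, p=96, q=31
  k=3: a=3, p=319, q=103
  k=4: a=2, p=734, q=237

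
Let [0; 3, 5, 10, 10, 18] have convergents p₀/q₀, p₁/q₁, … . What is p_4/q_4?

Using pₖ = aₖpₖ₋₁ + pₖ₋₂, qₖ = aₖqₖ₋₁ + qₖ₋₂ (with p₋₁=1, p₋₂=0, q₋₁=0, q₋₂=1):
  k=0: a=0, p=0, q=1
  k=1: a=3, p=1, q=3
  k=2: a=5, p=5, q=16
  k=3: a=10, p=51, q=163
  k=4: a=10, p=515, q=1646

515/1646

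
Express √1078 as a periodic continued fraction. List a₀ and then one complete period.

a₀ = ⌊√1078⌋ = 32.
With m₀=0, d₀=1 and mₖ₊₁ = dₖaₖ − mₖ, dₖ₊₁ = (n − mₖ₊₁²)/dₖ, aₖ₊₁ = ⌊(a₀+mₖ₊₁)/dₖ₊₁⌋:
  k=1: m=32, d=54, a=1
  k=2: m=22, d=11, a=4
  k=3: m=22, d=54, a=1
  k=4: m=32, d=1, a=64
d=1 and a=2a₀=64 at k=4, so the next step gives (m, d) = (32, 54) again — its k=1 value — and the period has length 4.

[32; 1, 4, 1, 64]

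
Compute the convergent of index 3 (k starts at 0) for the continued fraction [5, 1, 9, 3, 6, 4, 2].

183/31

Using pₖ = aₖpₖ₋₁ + pₖ₋₂, qₖ = aₖqₖ₋₁ + qₖ₋₂ (with p₋₁=1, p₋₂=0, q₋₁=0, q₋₂=1):
  k=0: a=5, p=5, q=1
  k=1: a=1, p=6, q=1
  k=2: a=9, p=59, q=10
  k=3: a=3, p=183, q=31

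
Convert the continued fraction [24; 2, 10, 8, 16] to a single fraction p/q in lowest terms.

Using pₖ = aₖpₖ₋₁ + pₖ₋₂ and qₖ = aₖqₖ₋₁ + qₖ₋₂:
  k=0: a=24, p=24, q=1
  k=1: a=2, p=49, q=2
  k=2: a=10, p=514, q=21
  k=3: a=8, p=4161, q=170
  k=4: a=16, p=67090, q=2741

67090/2741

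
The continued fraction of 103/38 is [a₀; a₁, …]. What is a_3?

2

103 = 2·38 + 27   →  a_0 = 2
38 = 1·27 + 11   →  a_1 = 1
27 = 2·11 + 5   →  a_2 = 2
11 = 2·5 + 1   →  a_3 = 2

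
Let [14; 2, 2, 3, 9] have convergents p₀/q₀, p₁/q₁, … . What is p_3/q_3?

Using pₖ = aₖpₖ₋₁ + pₖ₋₂, qₖ = aₖqₖ₋₁ + qₖ₋₂ (with p₋₁=1, p₋₂=0, q₋₁=0, q₋₂=1):
  k=0: a=14, p=14, q=1
  k=1: a=2, p=29, q=2
  k=2: a=2, p=72, q=5
  k=3: a=3, p=245, q=17

245/17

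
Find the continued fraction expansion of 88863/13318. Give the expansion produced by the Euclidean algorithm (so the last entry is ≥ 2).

88863 = 6×13318 + 8955
13318 = 1×8955 + 4363
8955 = 2×4363 + 229
4363 = 19×229 + 12
229 = 19×12 + 1
12 = 12×1 + 0  (stop)
So 88863/13318 = [6; 1, 2, 19, 19, 12].

[6; 1, 2, 19, 19, 12]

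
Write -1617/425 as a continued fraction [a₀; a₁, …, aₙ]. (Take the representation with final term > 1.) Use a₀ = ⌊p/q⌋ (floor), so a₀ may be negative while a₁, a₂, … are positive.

-1617 = -4·425 + 83
425 = 5·83 + 10
83 = 8·10 + 3
10 = 3·3 + 1
3 = 3·1 + 0  (stop)
So -1617/425 = [-4; 5, 8, 3, 3].

[-4; 5, 8, 3, 3]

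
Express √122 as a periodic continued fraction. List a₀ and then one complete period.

[11; 22]

a₀ = ⌊√122⌋ = 11.
With m₀=0, d₀=1 and mₖ₊₁ = dₖaₖ − mₖ, dₖ₊₁ = (n − mₖ₊₁²)/dₖ, aₖ₊₁ = ⌊(a₀+mₖ₊₁)/dₖ₊₁⌋:
  k=1: m=11, d=1, a=22
d=1 and a=2a₀=22 at k=1, so the next step gives (m, d) = (11, 1) again — its k=1 value — and the period has length 1.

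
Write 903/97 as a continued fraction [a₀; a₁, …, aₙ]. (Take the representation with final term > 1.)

[9; 3, 4, 3, 2]

903 = 9·97 + 30
97 = 3·30 + 7
30 = 4·7 + 2
7 = 3·2 + 1
2 = 2·1 + 0  (stop)
So 903/97 = [9; 3, 4, 3, 2].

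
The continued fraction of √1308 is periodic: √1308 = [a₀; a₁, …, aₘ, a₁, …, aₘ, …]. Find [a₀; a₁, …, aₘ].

a₀ = ⌊√1308⌋ = 36.

[36; 6, 72]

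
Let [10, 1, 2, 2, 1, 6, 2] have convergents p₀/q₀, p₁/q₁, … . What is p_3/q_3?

75/7

Using pₖ = aₖpₖ₋₁ + pₖ₋₂, qₖ = aₖqₖ₋₁ + qₖ₋₂ (with p₋₁=1, p₋₂=0, q₋₁=0, q₋₂=1):
  k=0: a=10, p=10, q=1
  k=1: a=1, p=11, q=1
  k=2: a=2, p=32, q=3
  k=3: a=2, p=75, q=7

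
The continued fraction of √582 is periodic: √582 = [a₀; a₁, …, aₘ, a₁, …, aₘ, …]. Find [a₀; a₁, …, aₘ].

a₀ = ⌊√582⌋ = 24.
With m₀=0, d₀=1 and mₖ₊₁ = dₖaₖ − mₖ, dₖ₊₁ = (n − mₖ₊₁²)/dₖ, aₖ₊₁ = ⌊(a₀+mₖ₊₁)/dₖ₊₁⌋:
  k=1: m=24, d=6, a=8
  k=2: m=24, d=1, a=48
d=1 and a=2a₀=48 at k=2, so the next step gives (m, d) = (24, 6) again — its k=1 value — and the period has length 2.

[24; 8, 48]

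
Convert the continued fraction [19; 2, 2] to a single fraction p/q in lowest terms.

97/5

Using pₖ = aₖpₖ₋₁ + pₖ₋₂ and qₖ = aₖqₖ₋₁ + qₖ₋₂:
  k=0: a=19, p=19, q=1
  k=1: a=2, p=39, q=2
  k=2: a=2, p=97, q=5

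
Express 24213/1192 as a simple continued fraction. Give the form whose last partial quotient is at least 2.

[20; 3, 5, 9, 8]

24213 = 20·1192 + 373
1192 = 3·373 + 73
373 = 5·73 + 8
73 = 9·8 + 1
8 = 8·1 + 0  (stop)
So 24213/1192 = [20; 3, 5, 9, 8].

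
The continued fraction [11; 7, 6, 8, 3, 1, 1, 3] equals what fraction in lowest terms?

Using pₖ = aₖpₖ₋₁ + pₖ₋₂ and qₖ = aₖqₖ₋₁ + qₖ₋₂:
  k=0: a=11, p=11, q=1
  k=1: a=7, p=78, q=7
  k=2: a=6, p=479, q=43
  k=3: a=8, p=3910, q=351
  k=4: a=3, p=12209, q=1096
  k=5: a=1, p=16119, q=1447
  k=6: a=1, p=28328, q=2543
  k=7: a=3, p=101103, q=9076

101103/9076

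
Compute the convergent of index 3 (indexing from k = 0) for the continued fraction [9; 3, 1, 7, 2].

Using pₖ = aₖpₖ₋₁ + pₖ₋₂, qₖ = aₖqₖ₋₁ + qₖ₋₂ (with p₋₁=1, p₋₂=0, q₋₁=0, q₋₂=1):
  k=0: a=9, p=9, q=1
  k=1: a=3, p=28, q=3
  k=2: a=1, p=37, q=4
  k=3: a=7, p=287, q=31

287/31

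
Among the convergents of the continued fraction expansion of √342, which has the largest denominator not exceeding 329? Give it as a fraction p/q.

√342 = [18; 2, 36, …] (period length 2).
Convergents:
  p_0/q_0 = 18/1
  p_1/q_1 = 37/2
  p_2/q_2 = 1350/73
  p_3/q_3 = 2737/148
  p_4/q_4 = 99882/5401
q_3 = 148 ≤ 329 < 5401 = q_4, so the answer is 2737/148.

2737/148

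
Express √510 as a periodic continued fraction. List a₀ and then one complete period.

a₀ = ⌊√510⌋ = 22.
With m₀=0, d₀=1 and mₖ₊₁ = dₖaₖ − mₖ, dₖ₊₁ = (n − mₖ₊₁²)/dₖ, aₖ₊₁ = ⌊(a₀+mₖ₊₁)/dₖ₊₁⌋:
  k=1: m=22, d=26, a=1
  k=2: m=4, d=19, a=1
  k=3: m=15, d=15, a=2
  k=4: m=15, d=19, a=1
  k=5: m=4, d=26, a=1
  k=6: m=22, d=1, a=44
d=1 and a=2a₀=44 at k=6, so the next step gives (m, d) = (22, 26) again — its k=1 value — and the period has length 6.

[22; 1, 1, 2, 1, 1, 44]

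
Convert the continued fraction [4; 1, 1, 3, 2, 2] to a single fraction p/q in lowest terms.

Using pₖ = aₖpₖ₋₁ + pₖ₋₂ and qₖ = aₖqₖ₋₁ + qₖ₋₂:
  k=0: a=4, p=4, q=1
  k=1: a=1, p=5, q=1
  k=2: a=1, p=9, q=2
  k=3: a=3, p=32, q=7
  k=4: a=2, p=73, q=16
  k=5: a=2, p=178, q=39

178/39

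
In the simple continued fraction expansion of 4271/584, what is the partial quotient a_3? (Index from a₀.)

4

4271 = 7·584 + 183   →  a_0 = 7
584 = 3·183 + 35   →  a_1 = 3
183 = 5·35 + 8   →  a_2 = 5
35 = 4·8 + 3   →  a_3 = 4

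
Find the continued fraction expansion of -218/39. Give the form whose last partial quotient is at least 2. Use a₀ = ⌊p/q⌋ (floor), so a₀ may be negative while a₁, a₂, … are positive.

-218 = -6*39 + 16
39 = 2*16 + 7
16 = 2*7 + 2
7 = 3*2 + 1
2 = 2*1 + 0  (stop)
So -218/39 = [-6; 2, 2, 3, 2].

[-6; 2, 2, 3, 2]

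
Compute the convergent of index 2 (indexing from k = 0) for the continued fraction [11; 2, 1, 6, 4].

34/3

Using pₖ = aₖpₖ₋₁ + pₖ₋₂, qₖ = aₖqₖ₋₁ + qₖ₋₂ (with p₋₁=1, p₋₂=0, q₋₁=0, q₋₂=1):
  k=0: a=11, p=11, q=1
  k=1: a=2, p=23, q=2
  k=2: a=1, p=34, q=3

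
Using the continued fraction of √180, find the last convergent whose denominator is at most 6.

√180 = [13; 2, 2, 2, 26, …] (period length 4).
Convergents:
  p_0/q_0 = 13/1
  p_1/q_1 = 27/2
  p_2/q_2 = 67/5
  p_3/q_3 = 161/12
q_2 = 5 ≤ 6 < 12 = q_3, so the answer is 67/5.

67/5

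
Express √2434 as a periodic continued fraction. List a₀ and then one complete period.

[49; 2, 1, 48, 1, 2, 98]

a₀ = ⌊√2434⌋ = 49.
With m₀=0, d₀=1 and mₖ₊₁ = dₖaₖ − mₖ, dₖ₊₁ = (n − mₖ₊₁²)/dₖ, aₖ₊₁ = ⌊(a₀+mₖ₊₁)/dₖ₊₁⌋:
  k=1: m=49, d=33, a=2
  k=2: m=17, d=65, a=1
  k=3: m=48, d=2, a=48
  k=4: m=48, d=65, a=1
  k=5: m=17, d=33, a=2
  k=6: m=49, d=1, a=98
d=1 and a=2a₀=98 at k=6, so the next step gives (m, d) = (49, 33) again — its k=1 value — and the period has length 6.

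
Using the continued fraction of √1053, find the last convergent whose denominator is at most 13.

√1053 = [32; 2, 4, 2, 64, …] (period length 4).
Convergents:
  p_0/q_0 = 32/1
  p_1/q_1 = 65/2
  p_2/q_2 = 292/9
  p_3/q_3 = 649/20
q_2 = 9 ≤ 13 < 20 = q_3, so the answer is 292/9.

292/9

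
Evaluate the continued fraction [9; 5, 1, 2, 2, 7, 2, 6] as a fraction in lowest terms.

37627/4101

Fold from the inside: start with 6/1.
  2 + 1/6 = 13/6
  7 + 6/13 = 97/13
  2 + 13/97 = 207/97
  2 + 97/207 = 511/207
  1 + 207/511 = 718/511
  5 + 511/718 = 4101/718
  9 + 718/4101 = 37627/4101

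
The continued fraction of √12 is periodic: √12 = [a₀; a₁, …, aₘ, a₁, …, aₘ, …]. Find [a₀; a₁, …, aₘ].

[3; 2, 6]

a₀ = ⌊√12⌋ = 3.
With m₀=0, d₀=1 and mₖ₊₁ = dₖaₖ − mₖ, dₖ₊₁ = (n − mₖ₊₁²)/dₖ, aₖ₊₁ = ⌊(a₀+mₖ₊₁)/dₖ₊₁⌋:
  k=1: m=3, d=3, a=2
  k=2: m=3, d=1, a=6
d=1 and a=2a₀=6 at k=2, so the next step gives (m, d) = (3, 3) again — its k=1 value — and the period has length 2.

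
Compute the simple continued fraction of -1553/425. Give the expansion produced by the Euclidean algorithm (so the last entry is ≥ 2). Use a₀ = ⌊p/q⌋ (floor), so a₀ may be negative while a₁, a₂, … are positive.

-1553 = -4×425 + 147
425 = 2×147 + 131
147 = 1×131 + 16
131 = 8×16 + 3
16 = 5×3 + 1
3 = 3×1 + 0  (stop)
So -1553/425 = [-4; 2, 1, 8, 5, 3].

[-4; 2, 1, 8, 5, 3]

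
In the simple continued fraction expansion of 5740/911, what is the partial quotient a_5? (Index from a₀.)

5740 = 6·911 + 274   →  a_0 = 6
911 = 3·274 + 89   →  a_1 = 3
274 = 3·89 + 7   →  a_2 = 3
89 = 12·7 + 5   →  a_3 = 12
7 = 1·5 + 2   →  a_4 = 1
5 = 2·2 + 1   →  a_5 = 2

2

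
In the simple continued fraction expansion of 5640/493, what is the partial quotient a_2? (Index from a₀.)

3

5640 = 11·493 + 217   →  a_0 = 11
493 = 2·217 + 59   →  a_1 = 2
217 = 3·59 + 40   →  a_2 = 3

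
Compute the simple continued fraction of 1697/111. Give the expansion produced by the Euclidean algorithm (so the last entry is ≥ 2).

1697 = 15*111 + 32
111 = 3*32 + 15
32 = 2*15 + 2
15 = 7*2 + 1
2 = 2*1 + 0  (stop)
So 1697/111 = [15; 3, 2, 7, 2].

[15; 3, 2, 7, 2]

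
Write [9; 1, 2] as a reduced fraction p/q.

29/3

Fold from the inside: start with 2/1.
  1 + 1/2 = 3/2
  9 + 2/3 = 29/3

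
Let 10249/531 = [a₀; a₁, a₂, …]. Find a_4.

3

10249 = 19·531 + 160   →  a_0 = 19
531 = 3·160 + 51   →  a_1 = 3
160 = 3·51 + 7   →  a_2 = 3
51 = 7·7 + 2   →  a_3 = 7
7 = 3·2 + 1   →  a_4 = 3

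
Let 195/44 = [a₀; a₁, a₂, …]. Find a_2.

195 = 4·44 + 19   →  a_0 = 4
44 = 2·19 + 6   →  a_1 = 2
19 = 3·6 + 1   →  a_2 = 3

3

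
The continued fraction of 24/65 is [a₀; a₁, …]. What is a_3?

2

24 = 0·65 + 24   →  a_0 = 0
65 = 2·24 + 17   →  a_1 = 2
24 = 1·17 + 7   →  a_2 = 1
17 = 2·7 + 3   →  a_3 = 2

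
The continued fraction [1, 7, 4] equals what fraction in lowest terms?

Fold from the inside: start with 4/1.
  7 + 1/4 = 29/4
  1 + 4/29 = 33/29

33/29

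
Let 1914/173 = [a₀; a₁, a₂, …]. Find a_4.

1

1914 = 11·173 + 11   →  a_0 = 11
173 = 15·11 + 8   →  a_1 = 15
11 = 1·8 + 3   →  a_2 = 1
8 = 2·3 + 2   →  a_3 = 2
3 = 1·2 + 1   →  a_4 = 1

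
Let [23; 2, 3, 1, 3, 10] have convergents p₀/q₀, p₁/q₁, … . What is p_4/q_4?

797/34

Using pₖ = aₖpₖ₋₁ + pₖ₋₂, qₖ = aₖqₖ₋₁ + qₖ₋₂ (with p₋₁=1, p₋₂=0, q₋₁=0, q₋₂=1):
  k=0: a=23, p=23, q=1
  k=1: a=2, p=47, q=2
  k=2: a=3, p=164, q=7
  k=3: a=1, p=211, q=9
  k=4: a=3, p=797, q=34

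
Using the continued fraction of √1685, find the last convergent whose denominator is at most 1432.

√1685 = [41; 20, 1, 1, 20, 82, …] (period length 5).
Convergents:
  p_0/q_0 = 41/1
  p_1/q_1 = 821/20
  p_2/q_2 = 862/21
  p_3/q_3 = 1683/41
  p_4/q_4 = 34522/841
  p_5/q_5 = 2832487/69003
q_4 = 841 ≤ 1432 < 69003 = q_5, so the answer is 34522/841.

34522/841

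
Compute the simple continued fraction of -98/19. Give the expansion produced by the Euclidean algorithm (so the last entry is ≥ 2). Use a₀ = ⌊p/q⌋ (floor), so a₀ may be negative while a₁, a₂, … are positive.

-98 = -6·19 + 16
19 = 1·16 + 3
16 = 5·3 + 1
3 = 3·1 + 0  (stop)
So -98/19 = [-6; 1, 5, 3].

[-6; 1, 5, 3]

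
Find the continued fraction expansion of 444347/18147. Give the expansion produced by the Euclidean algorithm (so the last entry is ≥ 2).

[24; 2, 17, 3, 15, 11]

444347 = 24×18147 + 8819
18147 = 2×8819 + 509
8819 = 17×509 + 166
509 = 3×166 + 11
166 = 15×11 + 1
11 = 11×1 + 0  (stop)
So 444347/18147 = [24; 2, 17, 3, 15, 11].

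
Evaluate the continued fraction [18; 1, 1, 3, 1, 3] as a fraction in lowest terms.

Using pₖ = aₖpₖ₋₁ + pₖ₋₂ and qₖ = aₖqₖ₋₁ + qₖ₋₂:
  k=0: a=18, p=18, q=1
  k=1: a=1, p=19, q=1
  k=2: a=1, p=37, q=2
  k=3: a=3, p=130, q=7
  k=4: a=1, p=167, q=9
  k=5: a=3, p=631, q=34

631/34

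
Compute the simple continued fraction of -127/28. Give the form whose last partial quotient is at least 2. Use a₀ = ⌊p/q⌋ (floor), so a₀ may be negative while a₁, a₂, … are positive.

-127 = -5×28 + 13
28 = 2×13 + 2
13 = 6×2 + 1
2 = 2×1 + 0  (stop)
So -127/28 = [-5; 2, 6, 2].

[-5; 2, 6, 2]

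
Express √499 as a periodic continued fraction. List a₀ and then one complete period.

a₀ = ⌊√499⌋ = 22.
With m₀=0, d₀=1 and mₖ₊₁ = dₖaₖ − mₖ, dₖ₊₁ = (n − mₖ₊₁²)/dₖ, aₖ₊₁ = ⌊(a₀+mₖ₊₁)/dₖ₊₁⌋:
  k=1: m=22, d=15, a=2
  k=2: m=8, d=29, a=1
  k=3: m=21, d=2, a=21
  k=4: m=21, d=29, a=1
  k=5: m=8, d=15, a=2
  k=6: m=22, d=1, a=44
d=1 and a=2a₀=44 at k=6, so the next step gives (m, d) = (22, 15) again — its k=1 value — and the period has length 6.

[22; 2, 1, 21, 1, 2, 44]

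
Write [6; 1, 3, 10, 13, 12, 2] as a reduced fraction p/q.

91254/13507

Fold from the inside: start with 2/1.
  12 + 1/2 = 25/2
  13 + 2/25 = 327/25
  10 + 25/327 = 3295/327
  3 + 327/3295 = 10212/3295
  1 + 3295/10212 = 13507/10212
  6 + 10212/13507 = 91254/13507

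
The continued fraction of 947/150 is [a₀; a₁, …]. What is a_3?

4

947 = 6·150 + 47   →  a_0 = 6
150 = 3·47 + 9   →  a_1 = 3
47 = 5·9 + 2   →  a_2 = 5
9 = 4·2 + 1   →  a_3 = 4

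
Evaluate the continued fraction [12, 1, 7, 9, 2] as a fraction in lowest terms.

Using pₖ = aₖpₖ₋₁ + pₖ₋₂ and qₖ = aₖqₖ₋₁ + qₖ₋₂:
  k=0: a=12, p=12, q=1
  k=1: a=1, p=13, q=1
  k=2: a=7, p=103, q=8
  k=3: a=9, p=940, q=73
  k=4: a=2, p=1983, q=154

1983/154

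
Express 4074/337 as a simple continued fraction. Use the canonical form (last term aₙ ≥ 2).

[12; 11, 4, 3, 2]

4074 = 12×337 + 30
337 = 11×30 + 7
30 = 4×7 + 2
7 = 3×2 + 1
2 = 2×1 + 0  (stop)
So 4074/337 = [12; 11, 4, 3, 2].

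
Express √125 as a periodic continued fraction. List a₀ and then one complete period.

a₀ = ⌊√125⌋ = 11.

[11; 5, 1, 1, 5, 22]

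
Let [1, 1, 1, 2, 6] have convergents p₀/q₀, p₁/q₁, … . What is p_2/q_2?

Using pₖ = aₖpₖ₋₁ + pₖ₋₂, qₖ = aₖqₖ₋₁ + qₖ₋₂ (with p₋₁=1, p₋₂=0, q₋₁=0, q₋₂=1):
  k=0: a=1, p=1, q=1
  k=1: a=1, p=2, q=1
  k=2: a=1, p=3, q=2

3/2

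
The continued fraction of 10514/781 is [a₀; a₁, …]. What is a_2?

10514 = 13·781 + 361   →  a_0 = 13
781 = 2·361 + 59   →  a_1 = 2
361 = 6·59 + 7   →  a_2 = 6

6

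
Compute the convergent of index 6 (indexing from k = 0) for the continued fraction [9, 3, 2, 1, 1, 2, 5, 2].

Using pₖ = aₖpₖ₋₁ + pₖ₋₂, qₖ = aₖqₖ₋₁ + qₖ₋₂ (with p₋₁=1, p₋₂=0, q₋₁=0, q₋₂=1):
  k=0: a=9, p=9, q=1
  k=1: a=3, p=28, q=3
  k=2: a=2, p=65, q=7
  k=3: a=1, p=93, q=10
  k=4: a=1, p=158, q=17
  k=5: a=2, p=409, q=44
  k=6: a=5, p=2203, q=237

2203/237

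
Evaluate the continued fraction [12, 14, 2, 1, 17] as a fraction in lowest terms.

Using pₖ = aₖpₖ₋₁ + pₖ₋₂ and qₖ = aₖqₖ₋₁ + qₖ₋₂:
  k=0: a=12, p=12, q=1
  k=1: a=14, p=169, q=14
  k=2: a=2, p=350, q=29
  k=3: a=1, p=519, q=43
  k=4: a=17, p=9173, q=760

9173/760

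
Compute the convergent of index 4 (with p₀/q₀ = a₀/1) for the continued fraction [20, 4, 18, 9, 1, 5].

14861/734

Using pₖ = aₖpₖ₋₁ + pₖ₋₂, qₖ = aₖqₖ₋₁ + qₖ₋₂ (with p₋₁=1, p₋₂=0, q₋₁=0, q₋₂=1):
  k=0: a=20, p=20, q=1
  k=1: a=4, p=81, q=4
  k=2: a=18, p=1478, q=73
  k=3: a=9, p=13383, q=661
  k=4: a=1, p=14861, q=734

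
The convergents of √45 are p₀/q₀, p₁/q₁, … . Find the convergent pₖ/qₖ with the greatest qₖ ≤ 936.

√45 = [6; 1, 2, 2, 2, 1, 12, …] (period length 6).
Convergents:
  p_0/q_0 = 6/1
  p_1/q_1 = 7/1
  p_2/q_2 = 20/3
  p_3/q_3 = 47/7
  p_4/q_4 = 114/17
  p_5/q_5 = 161/24
  p_6/q_6 = 2046/305
  p_7/q_7 = 2207/329
  p_8/q_8 = 6460/963
q_7 = 329 ≤ 936 < 963 = q_8, so the answer is 2207/329.

2207/329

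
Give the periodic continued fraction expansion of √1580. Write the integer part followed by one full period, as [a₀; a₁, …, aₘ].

a₀ = ⌊√1580⌋ = 39.
With m₀=0, d₀=1 and mₖ₊₁ = dₖaₖ − mₖ, dₖ₊₁ = (n − mₖ₊₁²)/dₖ, aₖ₊₁ = ⌊(a₀+mₖ₊₁)/dₖ₊₁⌋:
  k=1: m=39, d=59, a=1
  k=2: m=20, d=20, a=2
  k=3: m=20, d=59, a=1
  k=4: m=39, d=1, a=78
d=1 and a=2a₀=78 at k=4, so the next step gives (m, d) = (39, 59) again — its k=1 value — and the period has length 4.

[39; 1, 2, 1, 78]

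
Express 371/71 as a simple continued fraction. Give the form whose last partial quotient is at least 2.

371 = 5·71 + 16
71 = 4·16 + 7
16 = 2·7 + 2
7 = 3·2 + 1
2 = 2·1 + 0  (stop)
So 371/71 = [5; 4, 2, 3, 2].

[5; 4, 2, 3, 2]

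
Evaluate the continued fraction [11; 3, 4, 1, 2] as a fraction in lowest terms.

509/45

Fold from the inside: start with 2/1.
  1 + 1/2 = 3/2
  4 + 2/3 = 14/3
  3 + 3/14 = 45/14
  11 + 14/45 = 509/45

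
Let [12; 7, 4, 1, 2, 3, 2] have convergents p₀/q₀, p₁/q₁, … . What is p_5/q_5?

4115/339

Using pₖ = aₖpₖ₋₁ + pₖ₋₂, qₖ = aₖqₖ₋₁ + qₖ₋₂ (with p₋₁=1, p₋₂=0, q₋₁=0, q₋₂=1):
  k=0: a=12, p=12, q=1
  k=1: a=7, p=85, q=7
  k=2: a=4, p=352, q=29
  k=3: a=1, p=437, q=36
  k=4: a=2, p=1226, q=101
  k=5: a=3, p=4115, q=339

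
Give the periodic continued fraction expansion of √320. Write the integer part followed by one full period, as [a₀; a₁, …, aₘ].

[17; 1, 7, 1, 34]

a₀ = ⌊√320⌋ = 17.
With m₀=0, d₀=1 and mₖ₊₁ = dₖaₖ − mₖ, dₖ₊₁ = (n − mₖ₊₁²)/dₖ, aₖ₊₁ = ⌊(a₀+mₖ₊₁)/dₖ₊₁⌋:
  k=1: m=17, d=31, a=1
  k=2: m=14, d=4, a=7
  k=3: m=14, d=31, a=1
  k=4: m=17, d=1, a=34
d=1 and a=2a₀=34 at k=4, so the next step gives (m, d) = (17, 31) again — its k=1 value — and the period has length 4.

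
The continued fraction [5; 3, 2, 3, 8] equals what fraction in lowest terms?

1053/199

Using pₖ = aₖpₖ₋₁ + pₖ₋₂ and qₖ = aₖqₖ₋₁ + qₖ₋₂:
  k=0: a=5, p=5, q=1
  k=1: a=3, p=16, q=3
  k=2: a=2, p=37, q=7
  k=3: a=3, p=127, q=24
  k=4: a=8, p=1053, q=199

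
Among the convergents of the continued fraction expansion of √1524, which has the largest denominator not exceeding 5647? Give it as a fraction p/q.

√1524 = [39; 26, 78, …] (period length 2).
Convergents:
  p_0/q_0 = 39/1
  p_1/q_1 = 1015/26
  p_2/q_2 = 79209/2029
  p_3/q_3 = 2060449/52780
q_2 = 2029 ≤ 5647 < 52780 = q_3, so the answer is 79209/2029.

79209/2029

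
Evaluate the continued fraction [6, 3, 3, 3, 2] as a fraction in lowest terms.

479/76

Fold from the inside: start with 2/1.
  3 + 1/2 = 7/2
  3 + 2/7 = 23/7
  3 + 7/23 = 76/23
  6 + 23/76 = 479/76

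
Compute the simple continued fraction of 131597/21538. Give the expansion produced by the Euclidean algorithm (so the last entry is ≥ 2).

[6; 9, 10, 1, 11, 18]

131597 = 6×21538 + 2369
21538 = 9×2369 + 217
2369 = 10×217 + 199
217 = 1×199 + 18
199 = 11×18 + 1
18 = 18×1 + 0  (stop)
So 131597/21538 = [6; 9, 10, 1, 11, 18].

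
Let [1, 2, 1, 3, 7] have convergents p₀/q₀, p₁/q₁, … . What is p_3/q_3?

15/11

Using pₖ = aₖpₖ₋₁ + pₖ₋₂, qₖ = aₖqₖ₋₁ + qₖ₋₂ (with p₋₁=1, p₋₂=0, q₋₁=0, q₋₂=1):
  k=0: a=1, p=1, q=1
  k=1: a=2, p=3, q=2
  k=2: a=1, p=4, q=3
  k=3: a=3, p=15, q=11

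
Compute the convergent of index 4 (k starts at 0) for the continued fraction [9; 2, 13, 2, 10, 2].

Using pₖ = aₖpₖ₋₁ + pₖ₋₂, qₖ = aₖqₖ₋₁ + qₖ₋₂ (with p₋₁=1, p₋₂=0, q₋₁=0, q₋₂=1):
  k=0: a=9, p=9, q=1
  k=1: a=2, p=19, q=2
  k=2: a=13, p=256, q=27
  k=3: a=2, p=531, q=56
  k=4: a=10, p=5566, q=587

5566/587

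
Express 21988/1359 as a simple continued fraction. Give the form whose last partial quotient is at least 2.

21988 = 16*1359 + 244
1359 = 5*244 + 139
244 = 1*139 + 105
139 = 1*105 + 34
105 = 3*34 + 3
34 = 11*3 + 1
3 = 3*1 + 0  (stop)
So 21988/1359 = [16; 5, 1, 1, 3, 11, 3].

[16; 5, 1, 1, 3, 11, 3]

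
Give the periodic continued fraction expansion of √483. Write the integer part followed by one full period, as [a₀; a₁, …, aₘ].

a₀ = ⌊√483⌋ = 21.
With m₀=0, d₀=1 and mₖ₊₁ = dₖaₖ − mₖ, dₖ₊₁ = (n − mₖ₊₁²)/dₖ, aₖ₊₁ = ⌊(a₀+mₖ₊₁)/dₖ₊₁⌋:
  k=1: m=21, d=42, a=1
  k=2: m=21, d=1, a=42
d=1 and a=2a₀=42 at k=2, so the next step gives (m, d) = (21, 42) again — its k=1 value — and the period has length 2.

[21; 1, 42]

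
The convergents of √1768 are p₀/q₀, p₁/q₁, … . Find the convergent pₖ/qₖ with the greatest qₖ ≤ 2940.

74214/1765

√1768 = [42; 21, 84, …] (period length 2).
Convergents:
  p_0/q_0 = 42/1
  p_1/q_1 = 883/21
  p_2/q_2 = 74214/1765
  p_3/q_3 = 1559377/37086
q_2 = 1765 ≤ 2940 < 37086 = q_3, so the answer is 74214/1765.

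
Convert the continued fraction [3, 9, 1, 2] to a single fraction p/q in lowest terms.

90/29

Fold from the inside: start with 2/1.
  1 + 1/2 = 3/2
  9 + 2/3 = 29/3
  3 + 3/29 = 90/29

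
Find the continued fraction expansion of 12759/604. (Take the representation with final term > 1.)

12759 = 21×604 + 75
604 = 8×75 + 4
75 = 18×4 + 3
4 = 1×3 + 1
3 = 3×1 + 0  (stop)
So 12759/604 = [21; 8, 18, 1, 3].

[21; 8, 18, 1, 3]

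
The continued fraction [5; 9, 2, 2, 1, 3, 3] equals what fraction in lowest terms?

Using pₖ = aₖpₖ₋₁ + pₖ₋₂ and qₖ = aₖqₖ₋₁ + qₖ₋₂:
  k=0: a=5, p=5, q=1
  k=1: a=9, p=46, q=9
  k=2: a=2, p=97, q=19
  k=3: a=2, p=240, q=47
  k=4: a=1, p=337, q=66
  k=5: a=3, p=1251, q=245
  k=6: a=3, p=4090, q=801

4090/801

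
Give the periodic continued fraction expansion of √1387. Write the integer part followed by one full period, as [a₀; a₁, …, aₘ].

a₀ = ⌊√1387⌋ = 37.
With m₀=0, d₀=1 and mₖ₊₁ = dₖaₖ − mₖ, dₖ₊₁ = (n − mₖ₊₁²)/dₖ, aₖ₊₁ = ⌊(a₀+mₖ₊₁)/dₖ₊₁⌋:
  k=1: m=37, d=18, a=4
  k=2: m=35, d=9, a=8
  k=3: m=37, d=2, a=37
  k=4: m=37, d=9, a=8
  k=5: m=35, d=18, a=4
  k=6: m=37, d=1, a=74
d=1 and a=2a₀=74 at k=6, so the next step gives (m, d) = (37, 18) again — its k=1 value — and the period has length 6.

[37; 4, 8, 37, 8, 4, 74]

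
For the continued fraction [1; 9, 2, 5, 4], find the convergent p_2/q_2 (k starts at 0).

Using pₖ = aₖpₖ₋₁ + pₖ₋₂, qₖ = aₖqₖ₋₁ + qₖ₋₂ (with p₋₁=1, p₋₂=0, q₋₁=0, q₋₂=1):
  k=0: a=1, p=1, q=1
  k=1: a=9, p=10, q=9
  k=2: a=2, p=21, q=19

21/19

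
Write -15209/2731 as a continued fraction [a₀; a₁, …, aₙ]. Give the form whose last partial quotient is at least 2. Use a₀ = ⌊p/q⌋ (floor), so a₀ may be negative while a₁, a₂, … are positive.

[-6; 2, 3, 8, 5, 9]

-15209 = -6·2731 + 1177
2731 = 2·1177 + 377
1177 = 3·377 + 46
377 = 8·46 + 9
46 = 5·9 + 1
9 = 9·1 + 0  (stop)
So -15209/2731 = [-6; 2, 3, 8, 5, 9].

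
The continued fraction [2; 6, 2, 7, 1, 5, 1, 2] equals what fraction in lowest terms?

Fold from the inside: start with 2/1.
  1 + 1/2 = 3/2
  5 + 2/3 = 17/3
  1 + 3/17 = 20/17
  7 + 17/20 = 157/20
  2 + 20/157 = 334/157
  6 + 157/334 = 2161/334
  2 + 334/2161 = 4656/2161

4656/2161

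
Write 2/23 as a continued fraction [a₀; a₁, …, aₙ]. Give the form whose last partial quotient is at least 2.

2 = 0×23 + 2
23 = 11×2 + 1
2 = 2×1 + 0  (stop)
So 2/23 = [0; 11, 2].

[0; 11, 2]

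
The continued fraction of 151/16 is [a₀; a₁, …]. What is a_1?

151 = 9·16 + 7   →  a_0 = 9
16 = 2·7 + 2   →  a_1 = 2

2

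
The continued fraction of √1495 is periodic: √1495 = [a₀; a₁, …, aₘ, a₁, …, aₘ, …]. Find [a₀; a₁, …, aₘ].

[38; 1, 1, 1, 76]

a₀ = ⌊√1495⌋ = 38.
With m₀=0, d₀=1 and mₖ₊₁ = dₖaₖ − mₖ, dₖ₊₁ = (n − mₖ₊₁²)/dₖ, aₖ₊₁ = ⌊(a₀+mₖ₊₁)/dₖ₊₁⌋:
  k=1: m=38, d=51, a=1
  k=2: m=13, d=26, a=1
  k=3: m=13, d=51, a=1
  k=4: m=38, d=1, a=76
d=1 and a=2a₀=76 at k=4, so the next step gives (m, d) = (38, 51) again — its k=1 value — and the period has length 4.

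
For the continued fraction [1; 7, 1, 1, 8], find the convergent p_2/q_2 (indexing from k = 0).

9/8

Using pₖ = aₖpₖ₋₁ + pₖ₋₂, qₖ = aₖqₖ₋₁ + qₖ₋₂ (with p₋₁=1, p₋₂=0, q₋₁=0, q₋₂=1):
  k=0: a=1, p=1, q=1
  k=1: a=7, p=8, q=7
  k=2: a=1, p=9, q=8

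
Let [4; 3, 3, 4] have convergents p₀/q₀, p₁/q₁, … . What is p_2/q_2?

43/10

Using pₖ = aₖpₖ₋₁ + pₖ₋₂, qₖ = aₖqₖ₋₁ + qₖ₋₂ (with p₋₁=1, p₋₂=0, q₋₁=0, q₋₂=1):
  k=0: a=4, p=4, q=1
  k=1: a=3, p=13, q=3
  k=2: a=3, p=43, q=10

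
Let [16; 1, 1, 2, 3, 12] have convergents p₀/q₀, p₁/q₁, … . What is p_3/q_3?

83/5

Using pₖ = aₖpₖ₋₁ + pₖ₋₂, qₖ = aₖqₖ₋₁ + qₖ₋₂ (with p₋₁=1, p₋₂=0, q₋₁=0, q₋₂=1):
  k=0: a=16, p=16, q=1
  k=1: a=1, p=17, q=1
  k=2: a=1, p=33, q=2
  k=3: a=2, p=83, q=5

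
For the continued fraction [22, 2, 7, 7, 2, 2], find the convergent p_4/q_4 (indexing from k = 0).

Using pₖ = aₖpₖ₋₁ + pₖ₋₂, qₖ = aₖqₖ₋₁ + qₖ₋₂ (with p₋₁=1, p₋₂=0, q₋₁=0, q₋₂=1):
  k=0: a=22, p=22, q=1
  k=1: a=2, p=45, q=2
  k=2: a=7, p=337, q=15
  k=3: a=7, p=2404, q=107
  k=4: a=2, p=5145, q=229

5145/229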